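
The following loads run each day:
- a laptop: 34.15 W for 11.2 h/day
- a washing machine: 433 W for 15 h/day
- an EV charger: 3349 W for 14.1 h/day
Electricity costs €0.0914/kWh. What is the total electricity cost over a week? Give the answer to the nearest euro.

laptop: 34.15 W × 11.2 h × 7 d = 2,677 Wh = 2.677 kWh
washing machine: 433 W × 15 h × 7 d = 45,465 Wh = 45.47 kWh
EV charger: 3349 W × 14.1 h × 7 d = 330,546 Wh = 330.5 kWh
Total energy = 2.677 + 45.47 + 330.5 = 378.7 kWh
Cost = 378.7 kWh × €0.0914 = €34.61 ≈ €35

€35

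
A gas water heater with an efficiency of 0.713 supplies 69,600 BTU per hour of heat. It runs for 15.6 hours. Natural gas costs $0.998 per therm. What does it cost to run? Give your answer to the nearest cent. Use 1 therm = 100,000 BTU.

$15.20

Heat delivered = 69,600 BTU/h × 15.6 h = 1,085,760 BTU
Gas input = 1,085,760 / 0.713 = 1,522,805 BTU
= 1,522,805 / 100,000 = 15.23 therm
Cost = 15.23 × $0.998/therm = $15.20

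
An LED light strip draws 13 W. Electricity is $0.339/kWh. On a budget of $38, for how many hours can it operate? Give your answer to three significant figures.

Energy budget = $38 / $0.339 per kWh = 112.1 kWh = 112,094 Wh
Runtime = 112,094 Wh / 13 W = 8,623 h

8620 h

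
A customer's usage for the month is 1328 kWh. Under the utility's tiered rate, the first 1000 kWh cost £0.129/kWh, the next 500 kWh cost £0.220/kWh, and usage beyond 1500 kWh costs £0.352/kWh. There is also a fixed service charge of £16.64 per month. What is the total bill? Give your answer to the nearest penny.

First 1000 kWh × £0.129 = £129.00
Next 328 kWh × £0.220 = £72.16
Remaining tier: 0 kWh (not reached)
Energy charge = £201.16; + service £16.64 = £217.80

£217.80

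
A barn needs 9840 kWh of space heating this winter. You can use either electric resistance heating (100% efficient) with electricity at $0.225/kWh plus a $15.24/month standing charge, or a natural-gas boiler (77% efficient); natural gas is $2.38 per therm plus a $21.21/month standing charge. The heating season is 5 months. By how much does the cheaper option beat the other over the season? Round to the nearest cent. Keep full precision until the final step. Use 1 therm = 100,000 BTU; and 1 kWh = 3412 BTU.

Heat load = 9840 kWh × 3412 = 33,574,080 BTU
Gas: input = 33,574,080 / 0.77 = 43,602,701 BTU = 436 therm → 436 × $2.38 = $1,037.74; + 5 × $21.21 standing = $1,143.79
Electric: 33,574,080 BTU / 3412 = 9,840 kWh → × $0.225 = $2,214.00; + 5 × $15.24 standing = $2,290.20
Difference = |$1,143.79 − $2,290.20| = $1,146.41

$1146.41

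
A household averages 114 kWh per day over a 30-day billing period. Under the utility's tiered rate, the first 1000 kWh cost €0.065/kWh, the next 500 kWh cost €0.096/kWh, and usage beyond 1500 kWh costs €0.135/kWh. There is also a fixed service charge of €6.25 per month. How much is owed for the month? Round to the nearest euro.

Usage = 114 kWh/day × 30 days = 3420 kWh
First 1000 kWh × €0.065 = €65.00
Next 500 kWh × €0.096 = €48.00
Remaining 1920 kWh × €0.135 = €259.20
Energy charge = €372.20; + service €6.25 = €378.45 ≈ €378

€378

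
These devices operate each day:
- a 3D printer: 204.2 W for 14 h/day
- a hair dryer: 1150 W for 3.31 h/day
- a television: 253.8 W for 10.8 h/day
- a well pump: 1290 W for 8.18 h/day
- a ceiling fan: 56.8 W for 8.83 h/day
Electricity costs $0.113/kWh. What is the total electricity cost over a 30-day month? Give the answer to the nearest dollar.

3D printer: 204.2 W × 14 h × 30 d = 85,764 Wh = 85.76 kWh
hair dryer: 1150 W × 3.31 h × 30 d = 114,195 Wh = 114.2 kWh
television: 253.8 W × 10.8 h × 30 d = 82,231 Wh = 82.23 kWh
well pump: 1290 W × 8.18 h × 30 d = 316,566 Wh = 316.6 kWh
ceiling fan: 56.8 W × 8.83 h × 30 d = 15,046 Wh = 15.05 kWh
Total energy = 85.76 + 114.2 + 82.23 + 316.6 + 15.05 = 613.8 kWh
Cost = 613.8 kWh × $0.113 = $69.36 ≈ $69

$69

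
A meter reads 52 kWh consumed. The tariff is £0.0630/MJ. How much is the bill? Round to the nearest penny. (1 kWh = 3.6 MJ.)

52 kWh × (3.6 MJ/kWh) = 187.2 MJ
Cost = 187.2 MJ × £0.0630/MJ = £11.79

£11.79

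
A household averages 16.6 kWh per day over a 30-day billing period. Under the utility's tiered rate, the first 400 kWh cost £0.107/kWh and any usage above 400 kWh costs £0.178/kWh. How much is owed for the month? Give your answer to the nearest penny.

£60.24

Usage = 16.6 kWh/day × 30 days = 498 kWh
First 400 kWh × £0.107 = £42.80
Remaining 98 kWh × £0.178 = £17.44
Total = £60.24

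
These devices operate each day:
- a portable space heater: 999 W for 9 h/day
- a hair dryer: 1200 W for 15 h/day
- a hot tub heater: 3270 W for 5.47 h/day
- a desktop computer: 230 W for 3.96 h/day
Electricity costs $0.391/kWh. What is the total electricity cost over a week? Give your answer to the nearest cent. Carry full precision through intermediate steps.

portable space heater: 999 W × 9 h × 7 d = 62,937 Wh = 62.94 kWh
hair dryer: 1200 W × 15 h × 7 d = 126,000 Wh = 126 kWh
hot tub heater: 3270 W × 5.47 h × 7 d = 125,208 Wh = 125.2 kWh
desktop computer: 230 W × 3.96 h × 7 d = 6,376 Wh = 6.376 kWh
Total energy = 62.94 + 126 + 125.2 + 6.376 = 320.5 kWh
Cost = 320.5 kWh × $0.391 = $125.32

$125.32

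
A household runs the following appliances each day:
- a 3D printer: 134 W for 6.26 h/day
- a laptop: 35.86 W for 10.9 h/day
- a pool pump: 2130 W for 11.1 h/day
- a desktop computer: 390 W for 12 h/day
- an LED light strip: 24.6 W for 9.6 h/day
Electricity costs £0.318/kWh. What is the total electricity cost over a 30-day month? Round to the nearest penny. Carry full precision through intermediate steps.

£284.19

3D printer: 134 W × 6.26 h × 30 d = 25,165 Wh = 25.17 kWh
laptop: 35.86 W × 10.9 h × 30 d = 11,726 Wh = 11.73 kWh
pool pump: 2130 W × 11.1 h × 30 d = 709,290 Wh = 709.3 kWh
desktop computer: 390 W × 12 h × 30 d = 140,400 Wh = 140.4 kWh
LED light strip: 24.6 W × 9.6 h × 30 d = 7,085 Wh = 7.085 kWh
Total energy = 25.17 + 11.73 + 709.3 + 140.4 + 7.085 = 893.7 kWh
Cost = 893.7 kWh × £0.318 = £284.19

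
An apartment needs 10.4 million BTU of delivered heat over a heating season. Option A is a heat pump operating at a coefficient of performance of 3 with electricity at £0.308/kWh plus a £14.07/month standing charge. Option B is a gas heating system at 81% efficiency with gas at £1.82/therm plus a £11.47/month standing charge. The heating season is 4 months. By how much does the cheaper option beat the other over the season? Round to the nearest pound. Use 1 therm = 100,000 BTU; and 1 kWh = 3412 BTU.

Heat load = 10.4 × 10⁶ BTU = 10,400,000 BTU
Gas: input = 10,400,000 / 0.81 = 12,839,506 BTU = 128.4 therm → 128.4 × £1.82 = £233.68; + 4 × £11.47 standing = £279.56
Heat pump: 10,400,000 BTU / 3412 = 3,048 kWh heat; / 3 = 1,016 kWh in → × £0.308 = £312.93; + 4 × £14.07 standing = £369.21
Difference = |£279.56 − £369.21| = £89.66 ≈ £90

£90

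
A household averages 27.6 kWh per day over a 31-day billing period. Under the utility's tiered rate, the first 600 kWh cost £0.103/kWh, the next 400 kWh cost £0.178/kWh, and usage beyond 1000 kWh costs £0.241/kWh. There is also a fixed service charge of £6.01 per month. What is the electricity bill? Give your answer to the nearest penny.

£113.31

Usage = 27.6 kWh/day × 31 days = 855.6 kWh
First 600 kWh × £0.103 = £61.80
Next 255.6 kWh × £0.178 = £45.50
Remaining tier: 0 kWh (not reached)
Energy charge = £107.30; + service £6.01 = £113.31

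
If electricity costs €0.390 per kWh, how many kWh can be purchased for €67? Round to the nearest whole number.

172 kWh

€67 / €0.390 per kWh = 171.8 kWh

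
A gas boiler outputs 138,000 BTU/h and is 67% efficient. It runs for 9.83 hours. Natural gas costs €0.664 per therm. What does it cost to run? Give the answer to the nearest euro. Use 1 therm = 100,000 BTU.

Heat delivered = 138,000 BTU/h × 9.83 h = 1,356,540 BTU
Gas input = 1,356,540 / 0.67 = 2,024,687 BTU
= 2,024,687 / 100,000 = 20.25 therm
Cost = 20.25 × €0.664/therm = €13.44 ≈ €13

€13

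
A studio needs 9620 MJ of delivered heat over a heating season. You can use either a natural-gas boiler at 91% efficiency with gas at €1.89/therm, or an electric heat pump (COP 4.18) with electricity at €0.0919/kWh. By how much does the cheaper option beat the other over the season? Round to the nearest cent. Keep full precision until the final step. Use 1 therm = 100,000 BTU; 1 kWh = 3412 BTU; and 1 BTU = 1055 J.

€130.63

Heat load = 9620 MJ = 9,620,000,000 J / 1055 = 9,118,483 BTU
Gas: input = 9,118,483 / 0.91 = 10,020,311 BTU = 100.2 therm → 100.2 × €1.89 = €189.38
Heat pump: 9,118,483 BTU / 3412 = 2,672 kWh heat; / 4.18 = 639.3 kWh in → × €0.0919 = €58.76
Difference = |€189.38 − €58.76| = €130.63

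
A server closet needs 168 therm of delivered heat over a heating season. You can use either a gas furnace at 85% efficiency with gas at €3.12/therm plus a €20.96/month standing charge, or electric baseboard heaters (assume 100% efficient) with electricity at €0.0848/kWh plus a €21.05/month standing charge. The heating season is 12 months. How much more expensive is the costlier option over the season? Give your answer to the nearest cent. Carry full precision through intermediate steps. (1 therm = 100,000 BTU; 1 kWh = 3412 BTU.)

€198.04

Heat load = 168 therm × 100,000 = 16,800,000 BTU
Gas: input = 16,800,000 / 0.85 = 19,764,706 BTU = 197.6 therm → 197.6 × €3.12 = €616.66; + 12 × €20.96 standing = €868.18
Electric: 16,800,000 BTU / 3412 = 4,924 kWh → × €0.0848 = €417.54; + 12 × €21.05 standing = €670.14
Difference = |€868.18 − €670.14| = €198.04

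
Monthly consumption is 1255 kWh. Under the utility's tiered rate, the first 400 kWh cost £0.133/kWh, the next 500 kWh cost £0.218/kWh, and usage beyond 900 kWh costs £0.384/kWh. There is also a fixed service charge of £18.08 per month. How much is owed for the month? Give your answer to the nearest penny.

First 400 kWh × £0.133 = £53.20
Next 500 kWh × £0.218 = £109.00
Remaining 355 kWh × £0.384 = £136.32
Energy charge = £298.52; + service £18.08 = £316.60

£316.60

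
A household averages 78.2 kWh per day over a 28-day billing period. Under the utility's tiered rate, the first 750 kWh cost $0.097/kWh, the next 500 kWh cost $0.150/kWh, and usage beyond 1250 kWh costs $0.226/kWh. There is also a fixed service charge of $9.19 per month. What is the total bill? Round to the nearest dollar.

Usage = 78.2 kWh/day × 28 days = 2189.6 kWh
First 750 kWh × $0.097 = $72.75
Next 500 kWh × $0.150 = $75.00
Remaining 939.6 kWh × $0.226 = $212.35
Energy charge = $360.10; + service $9.19 = $369.29 ≈ $369

$369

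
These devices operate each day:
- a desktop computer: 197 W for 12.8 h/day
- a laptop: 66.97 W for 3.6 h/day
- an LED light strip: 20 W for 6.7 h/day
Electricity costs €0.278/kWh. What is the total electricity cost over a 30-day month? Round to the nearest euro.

€24

desktop computer: 197 W × 12.8 h × 30 d = 75,648 Wh = 75.65 kWh
laptop: 66.97 W × 3.6 h × 30 d = 7,233 Wh = 7.233 kWh
LED light strip: 20 W × 6.7 h × 30 d = 4,020 Wh = 4.02 kWh
Total energy = 75.65 + 7.233 + 4.02 = 86.9 kWh
Cost = 86.9 kWh × €0.278 = €24.16 ≈ €24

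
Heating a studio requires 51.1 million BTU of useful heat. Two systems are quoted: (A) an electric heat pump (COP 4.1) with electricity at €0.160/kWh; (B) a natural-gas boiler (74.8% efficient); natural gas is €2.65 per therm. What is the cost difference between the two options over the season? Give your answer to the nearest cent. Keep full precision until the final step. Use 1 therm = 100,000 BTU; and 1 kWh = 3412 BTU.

Heat load = 51.1 × 10⁶ BTU = 51,100,000 BTU
Gas: input = 51,100,000 / 0.748 = 68,315,508 BTU = 683.2 therm → 683.2 × €2.65 = €1,810.36
Heat pump: 51,100,000 BTU / 3412 = 14,980 kWh heat; / 4.1 = 3,653 kWh in → × €0.160 = €584.45
Difference = |€1,810.36 − €584.45| = €1,225.91

€1225.91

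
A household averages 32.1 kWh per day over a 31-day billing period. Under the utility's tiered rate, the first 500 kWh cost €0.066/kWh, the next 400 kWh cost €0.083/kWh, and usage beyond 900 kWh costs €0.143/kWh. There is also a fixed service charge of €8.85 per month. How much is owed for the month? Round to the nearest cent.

€88.65

Usage = 32.1 kWh/day × 31 days = 995.1 kWh
First 500 kWh × €0.066 = €33.00
Next 400 kWh × €0.083 = €33.20
Remaining 95.1 kWh × €0.143 = €13.60
Energy charge = €79.80; + service €8.85 = €88.65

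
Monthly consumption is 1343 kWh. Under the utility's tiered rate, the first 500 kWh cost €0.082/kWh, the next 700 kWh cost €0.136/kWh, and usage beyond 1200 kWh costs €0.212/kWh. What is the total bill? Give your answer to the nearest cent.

First 500 kWh × €0.082 = €41.00
Next 700 kWh × €0.136 = €95.20
Remaining 143 kWh × €0.212 = €30.32
Total = €166.52

€166.52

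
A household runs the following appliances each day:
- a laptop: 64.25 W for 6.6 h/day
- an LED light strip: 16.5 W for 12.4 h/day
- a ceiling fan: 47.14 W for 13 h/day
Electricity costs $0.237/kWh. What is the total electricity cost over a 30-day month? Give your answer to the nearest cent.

laptop: 64.25 W × 6.6 h × 30 d = 12,721 Wh = 12.72 kWh
LED light strip: 16.5 W × 12.4 h × 30 d = 6,138 Wh = 6.138 kWh
ceiling fan: 47.14 W × 13 h × 30 d = 18,385 Wh = 18.38 kWh
Total energy = 12.72 + 6.138 + 18.38 = 37.24 kWh
Cost = 37.24 kWh × $0.237 = $8.83

$8.83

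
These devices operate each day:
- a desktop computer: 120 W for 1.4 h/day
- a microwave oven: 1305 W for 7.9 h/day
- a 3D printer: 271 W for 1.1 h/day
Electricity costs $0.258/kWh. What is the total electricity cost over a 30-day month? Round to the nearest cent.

$83.40

desktop computer: 120 W × 1.4 h × 30 d = 5,040 Wh = 5.04 kWh
microwave oven: 1305 W × 7.9 h × 30 d = 309,285 Wh = 309.3 kWh
3D printer: 271 W × 1.1 h × 30 d = 8,943 Wh = 8.943 kWh
Total energy = 5.04 + 309.3 + 8.943 = 323.3 kWh
Cost = 323.3 kWh × $0.258 = $83.40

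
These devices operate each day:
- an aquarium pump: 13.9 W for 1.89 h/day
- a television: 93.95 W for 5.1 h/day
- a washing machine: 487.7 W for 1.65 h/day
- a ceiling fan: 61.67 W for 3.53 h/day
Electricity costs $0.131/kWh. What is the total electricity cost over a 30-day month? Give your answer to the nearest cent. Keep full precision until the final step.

$6.00

aquarium pump: 13.9 W × 1.89 h × 30 d = 788 Wh = 0.7881 kWh
television: 93.95 W × 5.1 h × 30 d = 14,374 Wh = 14.37 kWh
washing machine: 487.7 W × 1.65 h × 30 d = 24,141 Wh = 24.14 kWh
ceiling fan: 61.67 W × 3.53 h × 30 d = 6,531 Wh = 6.531 kWh
Total energy = 0.7881 + 14.37 + 24.14 + 6.531 = 45.83 kWh
Cost = 45.83 kWh × $0.131 = $6.00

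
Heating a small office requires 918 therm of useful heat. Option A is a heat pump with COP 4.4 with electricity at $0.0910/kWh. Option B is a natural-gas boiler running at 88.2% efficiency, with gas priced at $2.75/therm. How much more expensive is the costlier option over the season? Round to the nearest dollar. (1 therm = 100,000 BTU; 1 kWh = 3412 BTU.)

Heat load = 918 therm × 100,000 = 91,800,000 BTU
Gas: input = 91,800,000 / 0.882 = 104,081,633 BTU = 1,041 therm → 1,041 × $2.75 = $2,862.24
Heat pump: 91,800,000 BTU / 3412 = 26,910 kWh heat; / 4.4 = 6,115 kWh in → × $0.0910 = $556.45
Difference = |$2,862.24 − $556.45| = $2,305.80 ≈ $2306

$2306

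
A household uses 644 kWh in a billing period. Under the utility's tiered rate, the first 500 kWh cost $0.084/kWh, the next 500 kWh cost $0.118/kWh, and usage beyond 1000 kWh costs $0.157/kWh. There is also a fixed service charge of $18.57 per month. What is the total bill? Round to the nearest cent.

$77.56

First 500 kWh × $0.084 = $42.00
Next 144 kWh × $0.118 = $16.99
Remaining tier: 0 kWh (not reached)
Energy charge = $58.99; + service $18.57 = $77.56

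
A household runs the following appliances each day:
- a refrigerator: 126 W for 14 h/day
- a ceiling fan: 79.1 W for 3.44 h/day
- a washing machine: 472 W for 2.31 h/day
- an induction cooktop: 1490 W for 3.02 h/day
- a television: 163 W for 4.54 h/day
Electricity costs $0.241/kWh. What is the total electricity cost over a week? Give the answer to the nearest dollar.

refrigerator: 126 W × 14 h × 7 d = 12,348 Wh = 12.35 kWh
ceiling fan: 79.1 W × 3.44 h × 7 d = 1,905 Wh = 1.905 kWh
washing machine: 472 W × 2.31 h × 7 d = 7,632 Wh = 7.632 kWh
induction cooktop: 1490 W × 3.02 h × 7 d = 31,499 Wh = 31.5 kWh
television: 163 W × 4.54 h × 7 d = 5,180 Wh = 5.18 kWh
Total energy = 12.35 + 1.905 + 7.632 + 31.5 + 5.18 = 58.56 kWh
Cost = 58.56 kWh × $0.241 = $14.11 ≈ $14

$14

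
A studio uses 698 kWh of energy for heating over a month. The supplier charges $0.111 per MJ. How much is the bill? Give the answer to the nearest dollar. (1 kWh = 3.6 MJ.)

$279

698 kWh × (3.6 MJ/kWh) = 2,513 MJ
Cost = 2,513 MJ × $0.111/MJ = $278.92 ≈ $279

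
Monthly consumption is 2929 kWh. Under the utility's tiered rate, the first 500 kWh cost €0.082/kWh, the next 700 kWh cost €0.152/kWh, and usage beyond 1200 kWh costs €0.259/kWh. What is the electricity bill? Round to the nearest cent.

€595.21

First 500 kWh × €0.082 = €41.00
Next 700 kWh × €0.152 = €106.40
Remaining 1729 kWh × €0.259 = €447.81
Total = €595.21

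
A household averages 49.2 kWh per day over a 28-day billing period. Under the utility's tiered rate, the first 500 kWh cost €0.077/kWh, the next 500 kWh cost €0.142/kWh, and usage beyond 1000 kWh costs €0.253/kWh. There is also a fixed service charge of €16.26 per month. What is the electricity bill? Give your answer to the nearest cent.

€221.29

Usage = 49.2 kWh/day × 28 days = 1377.6 kWh
First 500 kWh × €0.077 = €38.50
Next 500 kWh × €0.142 = €71.00
Remaining 377.6 kWh × €0.253 = €95.53
Energy charge = €205.03; + service €16.26 = €221.29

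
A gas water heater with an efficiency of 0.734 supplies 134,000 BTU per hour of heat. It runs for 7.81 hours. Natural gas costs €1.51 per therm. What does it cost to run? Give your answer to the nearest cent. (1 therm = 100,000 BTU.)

€21.53

Heat delivered = 134,000 BTU/h × 7.81 h = 1,046,540 BTU
Gas input = 1,046,540 / 0.734 = 1,425,804 BTU
= 1,425,804 / 100,000 = 14.26 therm
Cost = 14.26 × €1.51/therm = €21.53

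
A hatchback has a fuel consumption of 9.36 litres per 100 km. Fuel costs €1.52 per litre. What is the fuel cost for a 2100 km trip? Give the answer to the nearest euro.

Fuel = 9.36 L/100 km × 2100 km / 100 = 196.6 L
Cost = 196.6 L × €1.52/L = €298.77 ≈ €299

€299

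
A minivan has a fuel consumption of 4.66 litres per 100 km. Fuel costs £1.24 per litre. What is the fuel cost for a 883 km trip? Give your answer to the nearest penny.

£51.02

Fuel = 4.66 L/100 km × 883 km / 100 = 41.15 L
Cost = 41.15 L × £1.24/L = £51.02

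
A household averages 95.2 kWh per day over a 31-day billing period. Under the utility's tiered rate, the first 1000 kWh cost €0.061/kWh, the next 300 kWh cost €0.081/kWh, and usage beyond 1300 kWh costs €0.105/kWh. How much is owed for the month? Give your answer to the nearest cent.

€258.68

Usage = 95.2 kWh/day × 31 days = 2951.2 kWh
First 1000 kWh × €0.061 = €61.00
Next 300 kWh × €0.081 = €24.30
Remaining 1651.2 kWh × €0.105 = €173.38
Total = €258.68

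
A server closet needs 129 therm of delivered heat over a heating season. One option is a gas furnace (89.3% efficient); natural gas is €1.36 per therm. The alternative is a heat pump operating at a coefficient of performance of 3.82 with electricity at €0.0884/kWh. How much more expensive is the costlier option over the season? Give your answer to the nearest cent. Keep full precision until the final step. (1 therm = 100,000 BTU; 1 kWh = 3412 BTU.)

Heat load = 129 therm × 100,000 = 12,900,000 BTU
Gas: input = 12,900,000 / 0.893 = 14,445,689 BTU = 144.5 therm → 144.5 × €1.36 = €196.46
Heat pump: 12,900,000 BTU / 3412 = 3,781 kWh heat; / 3.82 = 989.7 kWh in → × €0.0884 = €87.49
Difference = |€196.46 − €87.49| = €108.97

€108.97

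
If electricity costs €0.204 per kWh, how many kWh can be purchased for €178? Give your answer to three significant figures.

€178 / €0.204 per kWh = 872.5 kWh

873 kWh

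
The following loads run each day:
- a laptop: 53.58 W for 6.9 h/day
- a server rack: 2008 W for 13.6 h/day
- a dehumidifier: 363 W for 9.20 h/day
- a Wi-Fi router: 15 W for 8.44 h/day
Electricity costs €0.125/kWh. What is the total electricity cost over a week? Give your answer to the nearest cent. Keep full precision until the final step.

laptop: 53.58 W × 6.9 h × 7 d = 2,588 Wh = 2.588 kWh
server rack: 2008 W × 13.6 h × 7 d = 191,162 Wh = 191.2 kWh
dehumidifier: 363 W × 9.20 h × 7 d = 23,377 Wh = 23.38 kWh
Wi-Fi router: 15 W × 8.44 h × 7 d = 886 Wh = 0.8862 kWh
Total energy = 2.588 + 191.2 + 23.38 + 0.8862 = 218 kWh
Cost = 218 kWh × €0.125 = €27.25

€27.25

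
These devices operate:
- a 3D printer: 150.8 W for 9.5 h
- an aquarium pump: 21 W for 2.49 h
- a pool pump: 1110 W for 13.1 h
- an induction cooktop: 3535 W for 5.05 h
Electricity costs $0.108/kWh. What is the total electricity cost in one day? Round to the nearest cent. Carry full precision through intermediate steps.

3D printer: 150.8 W × 9.5 h = 1,433 Wh = 1.433 kWh
aquarium pump: 21 W × 2.49 h = 52 Wh = 0.05229 kWh
pool pump: 1110 W × 13.1 h = 14,541 Wh = 14.54 kWh
induction cooktop: 3535 W × 5.05 h = 17,852 Wh = 17.85 kWh
Total energy = 1.433 + 0.05229 + 14.54 + 17.85 = 33.88 kWh
Cost = 33.88 kWh × $0.108 = $3.66

$3.66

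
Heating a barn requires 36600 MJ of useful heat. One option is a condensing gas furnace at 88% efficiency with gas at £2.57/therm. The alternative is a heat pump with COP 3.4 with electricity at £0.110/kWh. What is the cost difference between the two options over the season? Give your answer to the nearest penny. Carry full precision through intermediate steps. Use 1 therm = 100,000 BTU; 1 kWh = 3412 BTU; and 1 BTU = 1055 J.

£684.21

Heat load = 36600 MJ = 36,600,000,000 J / 1055 = 34,691,943 BTU
Gas: input = 34,691,943 / 0.88 = 39,422,663 BTU = 394.2 therm → 394.2 × £2.57 = £1,013.16
Heat pump: 34,691,943 BTU / 3412 = 10,170 kWh heat; / 3.4 = 2,990 kWh in → × £0.110 = £328.95
Difference = |£1,013.16 − £328.95| = £684.21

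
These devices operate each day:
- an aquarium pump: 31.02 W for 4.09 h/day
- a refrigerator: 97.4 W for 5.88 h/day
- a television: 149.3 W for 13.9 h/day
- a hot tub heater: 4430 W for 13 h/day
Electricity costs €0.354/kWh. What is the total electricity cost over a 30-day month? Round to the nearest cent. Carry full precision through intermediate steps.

€641.07

aquarium pump: 31.02 W × 4.09 h × 30 d = 3,806 Wh = 3.806 kWh
refrigerator: 97.4 W × 5.88 h × 30 d = 17,181 Wh = 17.18 kWh
television: 149.3 W × 13.9 h × 30 d = 62,258 Wh = 62.26 kWh
hot tub heater: 4430 W × 13 h × 30 d = 1,727,700 Wh = 1,728 kWh
Total energy = 3.806 + 17.18 + 62.26 + 1,728 = 1,811 kWh
Cost = 1,811 kWh × €0.354 = €641.07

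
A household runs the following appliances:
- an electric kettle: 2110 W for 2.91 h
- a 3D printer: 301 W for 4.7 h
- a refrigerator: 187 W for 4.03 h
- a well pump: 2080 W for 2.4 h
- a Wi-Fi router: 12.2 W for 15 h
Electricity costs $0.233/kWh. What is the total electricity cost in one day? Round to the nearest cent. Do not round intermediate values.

$3.14

electric kettle: 2110 W × 2.91 h = 6,140 Wh = 6.14 kWh
3D printer: 301 W × 4.7 h = 1,415 Wh = 1.415 kWh
refrigerator: 187 W × 4.03 h = 754 Wh = 0.7536 kWh
well pump: 2080 W × 2.4 h = 4,992 Wh = 4.992 kWh
Wi-Fi router: 12.2 W × 15 h = 183 Wh = 0.183 kWh
Total energy = 6.14 + 1.415 + 0.7536 + 4.992 + 0.183 = 13.48 kWh
Cost = 13.48 kWh × $0.233 = $3.14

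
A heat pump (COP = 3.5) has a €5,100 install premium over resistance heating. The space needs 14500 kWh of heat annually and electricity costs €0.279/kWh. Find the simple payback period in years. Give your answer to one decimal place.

Resistance: 14500 kWh × €0.279 = €4,045.50/yr
Heat pump: 14500 / 3.5 = 4143 kWh in → × €0.279 = €1,155.86/yr
Annual savings = €2,889.64
Payback = €5,100 / €2,889.64 = 1.76 years

1.8 years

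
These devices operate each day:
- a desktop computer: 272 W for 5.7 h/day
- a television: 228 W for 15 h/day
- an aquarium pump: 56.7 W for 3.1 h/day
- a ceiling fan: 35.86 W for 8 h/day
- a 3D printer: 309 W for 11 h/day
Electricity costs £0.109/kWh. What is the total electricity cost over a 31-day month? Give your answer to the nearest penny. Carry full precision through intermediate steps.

£29.84

desktop computer: 272 W × 5.7 h × 31 d = 48,062 Wh = 48.06 kWh
television: 228 W × 15 h × 31 d = 106,020 Wh = 106 kWh
aquarium pump: 56.7 W × 3.1 h × 31 d = 5,449 Wh = 5.449 kWh
ceiling fan: 35.86 W × 8 h × 31 d = 8,893 Wh = 8.893 kWh
3D printer: 309 W × 11 h × 31 d = 105,369 Wh = 105.4 kWh
Total energy = 48.06 + 106 + 5.449 + 8.893 + 105.4 = 273.8 kWh
Cost = 273.8 kWh × £0.109 = £29.84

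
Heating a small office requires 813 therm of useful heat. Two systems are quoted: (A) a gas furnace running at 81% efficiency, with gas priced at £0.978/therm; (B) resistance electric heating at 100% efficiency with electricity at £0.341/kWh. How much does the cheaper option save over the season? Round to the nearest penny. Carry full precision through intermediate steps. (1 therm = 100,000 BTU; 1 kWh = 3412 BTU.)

Heat load = 813 therm × 100,000 = 81,300,000 BTU
Gas: input = 81,300,000 / 0.81 = 100,370,370 BTU = 1,004 therm → 1,004 × £0.978 = £981.62
Electric: 81,300,000 BTU / 3412 = 23,830 kWh → × £0.341 = £8,125.23
Difference = |£981.62 − £8,125.23| = £7,143.61

£7143.61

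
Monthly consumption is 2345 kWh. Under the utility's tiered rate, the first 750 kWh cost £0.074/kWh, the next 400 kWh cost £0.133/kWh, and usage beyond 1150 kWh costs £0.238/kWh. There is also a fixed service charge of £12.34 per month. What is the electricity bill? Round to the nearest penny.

£405.45

First 750 kWh × £0.074 = £55.50
Next 400 kWh × £0.133 = £53.20
Remaining 1195 kWh × £0.238 = £284.41
Energy charge = £393.11; + service £12.34 = £405.45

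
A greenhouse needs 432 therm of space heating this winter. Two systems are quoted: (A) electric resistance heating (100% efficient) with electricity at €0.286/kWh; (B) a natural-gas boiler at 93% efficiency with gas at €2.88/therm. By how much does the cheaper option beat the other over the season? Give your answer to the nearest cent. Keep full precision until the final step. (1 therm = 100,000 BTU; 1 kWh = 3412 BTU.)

€2283.30

Heat load = 432 therm × 100,000 = 43,200,000 BTU
Gas: input = 43,200,000 / 0.93 = 46,451,613 BTU = 464.5 therm → 464.5 × €2.88 = €1,337.81
Electric: 43,200,000 BTU / 3412 = 12,660 kWh → × €0.286 = €3,621.10
Difference = |€1,337.81 − €3,621.10| = €2,283.30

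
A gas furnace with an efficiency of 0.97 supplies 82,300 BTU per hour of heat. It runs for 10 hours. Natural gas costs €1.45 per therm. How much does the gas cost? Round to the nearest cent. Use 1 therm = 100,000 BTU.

€12.30

Heat delivered = 82,300 BTU/h × 10 h = 823,000 BTU
Gas input = 823,000 / 0.97 = 848,454 BTU
= 848,454 / 100,000 = 8.485 therm
Cost = 8.485 × €1.45/therm = €12.30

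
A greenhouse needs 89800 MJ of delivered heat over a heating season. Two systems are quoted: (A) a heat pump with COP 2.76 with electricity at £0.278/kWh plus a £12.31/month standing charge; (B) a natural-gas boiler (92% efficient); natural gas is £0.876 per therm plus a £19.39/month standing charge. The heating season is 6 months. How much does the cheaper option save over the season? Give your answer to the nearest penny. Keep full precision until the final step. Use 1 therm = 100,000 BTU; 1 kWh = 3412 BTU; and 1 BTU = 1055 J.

Heat load = 89800 MJ = 89,800,000,000 J / 1055 = 85,118,483 BTU
Gas: input = 85,118,483 / 0.92 = 92,520,091 BTU = 925.2 therm → 925.2 × £0.876 = £810.48; + 6 × £19.39 standing = £926.82
Heat pump: 85,118,483 BTU / 3412 = 24,950 kWh heat; / 2.76 = 9,039 kWh in → × £0.278 = £2,512.76; + 6 × £12.31 standing = £2,586.62
Difference = |£926.82 − £2,586.62| = £1,659.80

£1659.80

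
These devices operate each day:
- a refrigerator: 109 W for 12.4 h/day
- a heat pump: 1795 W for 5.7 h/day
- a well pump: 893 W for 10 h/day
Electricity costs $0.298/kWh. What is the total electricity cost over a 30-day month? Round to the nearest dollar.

$183

refrigerator: 109 W × 12.4 h × 30 d = 40,548 Wh = 40.55 kWh
heat pump: 1795 W × 5.7 h × 30 d = 306,945 Wh = 306.9 kWh
well pump: 893 W × 10 h × 30 d = 267,900 Wh = 267.9 kWh
Total energy = 40.55 + 306.9 + 267.9 = 615.4 kWh
Cost = 615.4 kWh × $0.298 = $183.39 ≈ $183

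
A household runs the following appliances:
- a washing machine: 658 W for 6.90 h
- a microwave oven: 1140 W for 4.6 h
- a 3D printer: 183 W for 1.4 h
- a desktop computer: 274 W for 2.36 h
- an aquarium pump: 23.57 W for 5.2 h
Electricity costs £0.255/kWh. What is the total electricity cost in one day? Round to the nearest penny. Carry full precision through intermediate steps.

washing machine: 658 W × 6.90 h = 4,540 Wh = 4.54 kWh
microwave oven: 1140 W × 4.6 h = 5,244 Wh = 5.244 kWh
3D printer: 183 W × 1.4 h = 256 Wh = 0.2562 kWh
desktop computer: 274 W × 2.36 h = 647 Wh = 0.6466 kWh
aquarium pump: 23.57 W × 5.2 h = 123 Wh = 0.1226 kWh
Total energy = 4.54 + 5.244 + 0.2562 + 0.6466 + 0.1226 = 10.81 kWh
Cost = 10.81 kWh × £0.255 = £2.76

£2.76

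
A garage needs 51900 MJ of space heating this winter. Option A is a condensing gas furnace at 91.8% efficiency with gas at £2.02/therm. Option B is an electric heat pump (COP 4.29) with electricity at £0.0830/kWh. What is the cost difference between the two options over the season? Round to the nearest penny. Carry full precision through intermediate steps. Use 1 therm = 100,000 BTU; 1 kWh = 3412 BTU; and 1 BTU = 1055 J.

£803.54

Heat load = 51900 MJ = 51,900,000,000 J / 1055 = 49,194,313 BTU
Gas: input = 49,194,313 / 0.918 = 53,588,576 BTU = 535.9 therm → 535.9 × £2.02 = £1,082.49
Heat pump: 49,194,313 BTU / 3412 = 14,420 kWh heat; / 4.29 = 3,361 kWh in → × £0.0830 = £278.95
Difference = |£1,082.49 − £278.95| = £803.54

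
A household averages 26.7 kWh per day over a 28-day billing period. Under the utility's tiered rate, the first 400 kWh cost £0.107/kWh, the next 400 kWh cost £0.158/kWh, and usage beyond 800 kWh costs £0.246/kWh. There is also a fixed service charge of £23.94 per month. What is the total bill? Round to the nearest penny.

Usage = 26.7 kWh/day × 28 days = 747.6 kWh
First 400 kWh × £0.107 = £42.80
Next 347.6 kWh × £0.158 = £54.92
Remaining tier: 0 kWh (not reached)
Energy charge = £97.72; + service £23.94 = £121.66

£121.66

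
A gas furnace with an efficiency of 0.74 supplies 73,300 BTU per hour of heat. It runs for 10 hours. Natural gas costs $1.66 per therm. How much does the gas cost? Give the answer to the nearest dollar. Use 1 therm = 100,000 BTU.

$16

Heat delivered = 73,300 BTU/h × 10 h = 733,000 BTU
Gas input = 733,000 / 0.74 = 990,541 BTU
= 990,541 / 100,000 = 9.905 therm
Cost = 9.905 × $1.66/therm = $16.44 ≈ $16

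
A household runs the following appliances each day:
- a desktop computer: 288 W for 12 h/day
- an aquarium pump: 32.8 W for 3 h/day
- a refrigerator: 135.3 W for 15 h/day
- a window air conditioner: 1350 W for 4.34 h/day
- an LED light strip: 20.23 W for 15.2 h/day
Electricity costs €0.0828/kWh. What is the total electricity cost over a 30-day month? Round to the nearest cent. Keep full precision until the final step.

€29.19

desktop computer: 288 W × 12 h × 30 d = 103,680 Wh = 103.7 kWh
aquarium pump: 32.8 W × 3 h × 30 d = 2,952 Wh = 2.952 kWh
refrigerator: 135.3 W × 15 h × 30 d = 60,885 Wh = 60.89 kWh
window air conditioner: 1350 W × 4.34 h × 30 d = 175,770 Wh = 175.8 kWh
LED light strip: 20.23 W × 15.2 h × 30 d = 9,225 Wh = 9.225 kWh
Total energy = 103.7 + 2.952 + 60.89 + 175.8 + 9.225 = 352.5 kWh
Cost = 352.5 kWh × €0.0828 = €29.19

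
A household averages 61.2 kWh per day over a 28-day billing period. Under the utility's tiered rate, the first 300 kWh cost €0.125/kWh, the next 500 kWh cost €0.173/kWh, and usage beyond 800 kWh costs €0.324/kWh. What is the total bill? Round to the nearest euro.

Usage = 61.2 kWh/day × 28 days = 1713.6 kWh
First 300 kWh × €0.125 = €37.50
Next 500 kWh × €0.173 = €86.50
Remaining 913.6 kWh × €0.324 = €296.01
Total = €420.01 ≈ €420

€420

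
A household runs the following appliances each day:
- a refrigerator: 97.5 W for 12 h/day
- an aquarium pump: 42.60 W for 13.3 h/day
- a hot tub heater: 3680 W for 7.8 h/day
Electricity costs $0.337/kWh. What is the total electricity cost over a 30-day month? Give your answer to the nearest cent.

$307.75

refrigerator: 97.5 W × 12 h × 30 d = 35,100 Wh = 35.1 kWh
aquarium pump: 42.60 W × 13.3 h × 30 d = 16,997 Wh = 17 kWh
hot tub heater: 3680 W × 7.8 h × 30 d = 861,120 Wh = 861.1 kWh
Total energy = 35.1 + 17 + 861.1 = 913.2 kWh
Cost = 913.2 kWh × $0.337 = $307.75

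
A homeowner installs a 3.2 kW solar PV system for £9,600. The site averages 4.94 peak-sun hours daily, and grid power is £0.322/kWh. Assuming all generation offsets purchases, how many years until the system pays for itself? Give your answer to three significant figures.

Daily generation = 3.2 kW × 4.94 h = 15.81 kWh
Annual generation = 15.81 × 365 = 5769.9 kWh
Annual savings = 5769.9 × £0.322 = £1,857.91
Payback = £9,600 / £1,857.91 = 5.17 years

5.17 years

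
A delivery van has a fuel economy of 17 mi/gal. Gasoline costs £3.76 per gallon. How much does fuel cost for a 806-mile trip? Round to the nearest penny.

£178.27

Fuel = 806 mi / 17 mpg = 47.41 gal
Cost = 47.41 gal × £3.76/gal = £178.27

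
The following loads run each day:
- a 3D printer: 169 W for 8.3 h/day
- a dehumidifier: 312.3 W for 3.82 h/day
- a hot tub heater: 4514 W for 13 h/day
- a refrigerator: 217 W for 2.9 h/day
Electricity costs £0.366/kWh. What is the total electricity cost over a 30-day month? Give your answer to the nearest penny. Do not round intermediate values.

3D printer: 169 W × 8.3 h × 30 d = 42,081 Wh = 42.08 kWh
dehumidifier: 312.3 W × 3.82 h × 30 d = 35,790 Wh = 35.79 kWh
hot tub heater: 4514 W × 13 h × 30 d = 1,760,460 Wh = 1,760 kWh
refrigerator: 217 W × 2.9 h × 30 d = 18,879 Wh = 18.88 kWh
Total energy = 42.08 + 35.79 + 1,760 + 18.88 = 1,857 kWh
Cost = 1,857 kWh × £0.366 = £679.74

£679.74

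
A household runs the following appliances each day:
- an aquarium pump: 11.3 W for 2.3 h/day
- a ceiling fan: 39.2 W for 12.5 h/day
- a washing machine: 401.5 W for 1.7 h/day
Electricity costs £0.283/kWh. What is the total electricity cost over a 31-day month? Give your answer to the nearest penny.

£10.51

aquarium pump: 11.3 W × 2.3 h × 31 d = 806 Wh = 0.8057 kWh
ceiling fan: 39.2 W × 12.5 h × 31 d = 15,190 Wh = 15.19 kWh
washing machine: 401.5 W × 1.7 h × 31 d = 21,159 Wh = 21.16 kWh
Total energy = 0.8057 + 15.19 + 21.16 = 37.15 kWh
Cost = 37.15 kWh × £0.283 = £10.51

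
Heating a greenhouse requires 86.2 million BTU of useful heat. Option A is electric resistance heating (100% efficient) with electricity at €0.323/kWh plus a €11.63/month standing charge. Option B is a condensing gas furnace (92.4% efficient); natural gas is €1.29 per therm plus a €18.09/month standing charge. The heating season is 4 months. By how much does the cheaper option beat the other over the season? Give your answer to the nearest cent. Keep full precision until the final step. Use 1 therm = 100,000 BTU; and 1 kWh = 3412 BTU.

Heat load = 86.2 × 10⁶ BTU = 86,200,000 BTU
Gas: input = 86,200,000 / 0.924 = 93,290,043 BTU = 932.9 therm → 932.9 × €1.29 = €1,203.44; + 4 × €18.09 standing = €1,275.80
Electric: 86,200,000 BTU / 3412 = 25,260 kWh → × €0.323 = €8,160.20; + 4 × €11.63 standing = €8,206.72
Difference = |€1,275.80 − €8,206.72| = €6,930.92

€6930.92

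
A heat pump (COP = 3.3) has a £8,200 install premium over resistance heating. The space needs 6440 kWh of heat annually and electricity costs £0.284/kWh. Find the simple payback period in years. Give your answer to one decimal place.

6.4 years

Resistance: 6440 kWh × £0.284 = £1,828.96/yr
Heat pump: 6440 / 3.3 = 1952 kWh in → × £0.284 = £554.23/yr
Annual savings = £1,274.73
Payback = £8,200 / £1,274.73 = 6.43 years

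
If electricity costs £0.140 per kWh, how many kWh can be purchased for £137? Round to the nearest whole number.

£137 / £0.140 per kWh = 978.6 kWh

979 kWh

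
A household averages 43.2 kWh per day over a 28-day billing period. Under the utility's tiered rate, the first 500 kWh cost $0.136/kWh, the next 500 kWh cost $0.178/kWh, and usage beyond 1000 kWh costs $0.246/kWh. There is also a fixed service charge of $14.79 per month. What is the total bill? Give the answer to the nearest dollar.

$223

Usage = 43.2 kWh/day × 28 days = 1209.6 kWh
First 500 kWh × $0.136 = $68.00
Next 500 kWh × $0.178 = $89.00
Remaining 209.6 kWh × $0.246 = $51.56
Energy charge = $208.56; + service $14.79 = $223.35 ≈ $223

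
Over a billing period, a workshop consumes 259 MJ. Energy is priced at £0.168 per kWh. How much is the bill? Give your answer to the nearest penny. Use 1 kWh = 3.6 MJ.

£12.09

259 MJ × (0.27778 kWh/MJ) = 71.94 kWh
Cost = 71.94 kWh × £0.168/kWh = £12.09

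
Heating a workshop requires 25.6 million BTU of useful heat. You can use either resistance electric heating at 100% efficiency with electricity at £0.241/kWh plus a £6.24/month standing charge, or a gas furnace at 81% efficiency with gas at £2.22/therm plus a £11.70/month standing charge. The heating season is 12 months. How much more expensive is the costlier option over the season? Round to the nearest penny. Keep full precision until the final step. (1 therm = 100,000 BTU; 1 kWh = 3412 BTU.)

£1041.06

Heat load = 25.6 × 10⁶ BTU = 25,600,000 BTU
Gas: input = 25,600,000 / 0.81 = 31,604,938 BTU = 316 therm → 316 × £2.22 = £701.63; + 12 × £11.70 standing = £842.03
Electric: 25,600,000 BTU / 3412 = 7,503 kWh → × £0.241 = £1,808.21; + 12 × £6.24 standing = £1,883.09
Difference = |£842.03 − £1,883.09| = £1,041.06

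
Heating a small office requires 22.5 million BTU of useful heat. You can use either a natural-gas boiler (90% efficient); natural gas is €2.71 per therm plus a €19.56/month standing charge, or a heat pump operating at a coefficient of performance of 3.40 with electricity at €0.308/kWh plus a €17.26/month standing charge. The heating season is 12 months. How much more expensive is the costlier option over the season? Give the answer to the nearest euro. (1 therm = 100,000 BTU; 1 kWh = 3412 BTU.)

€108

Heat load = 22.5 × 10⁶ BTU = 22,500,000 BTU
Gas: input = 22,500,000 / 0.90 = 25,000,000 BTU = 250 therm → 250 × €2.71 = €677.50; + 12 × €19.56 standing = €912.22
Heat pump: 22,500,000 BTU / 3412 = 6,594 kWh heat; / 3.40 = 1,940 kWh in → × €0.308 = €597.37; + 12 × €17.26 standing = €804.49
Difference = |€912.22 − €804.49| = €107.73 ≈ €108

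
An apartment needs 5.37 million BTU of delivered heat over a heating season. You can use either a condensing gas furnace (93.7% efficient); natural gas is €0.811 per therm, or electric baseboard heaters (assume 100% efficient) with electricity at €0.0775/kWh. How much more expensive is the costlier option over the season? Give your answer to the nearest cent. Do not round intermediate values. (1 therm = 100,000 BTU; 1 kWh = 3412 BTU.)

€75.50

Heat load = 5.37 × 10⁶ BTU = 5,370,000 BTU
Gas: input = 5,370,000 / 0.937 = 5,731,057 BTU = 57.31 therm → 57.31 × €0.811 = €46.48
Electric: 5,370,000 BTU / 3412 = 1,574 kWh → × €0.0775 = €121.97
Difference = |€46.48 − €121.97| = €75.50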